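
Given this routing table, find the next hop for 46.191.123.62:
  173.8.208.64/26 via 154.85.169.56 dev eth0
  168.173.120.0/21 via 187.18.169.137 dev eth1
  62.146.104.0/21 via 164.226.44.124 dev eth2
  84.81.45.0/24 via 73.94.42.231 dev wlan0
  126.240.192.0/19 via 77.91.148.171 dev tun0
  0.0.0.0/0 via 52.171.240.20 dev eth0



Longest prefix match for 46.191.123.62:
  /26 173.8.208.64: no
  /21 168.173.120.0: no
  /21 62.146.104.0: no
  /24 84.81.45.0: no
  /19 126.240.192.0: no
  /0 0.0.0.0: MATCH
Selected: next-hop 52.171.240.20 via eth0 (matched /0)


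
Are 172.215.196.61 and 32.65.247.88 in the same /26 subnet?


Mask: 255.255.255.192
172.215.196.61 AND mask = 172.215.196.0
32.65.247.88 AND mask = 32.65.247.64
No, different subnets (172.215.196.0 vs 32.65.247.64)


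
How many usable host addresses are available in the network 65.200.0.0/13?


Host bits = 32 - 13 = 19
Total addresses = 2^19 = 524288
Usable = total - 2 (network and broadcast)
Usable hosts: 524286


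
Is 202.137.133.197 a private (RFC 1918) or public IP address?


RFC 1918 private ranges:
  10.0.0.0/8 (10.0.0.0 - 10.255.255.255)
  172.16.0.0/12 (172.16.0.0 - 172.31.255.255)
  192.168.0.0/16 (192.168.0.0 - 192.168.255.255)
Public (not in any RFC 1918 range)


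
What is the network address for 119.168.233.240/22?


IP:   01110111.10101000.11101001.11110000
Mask: 11111111.11111111.11111100.00000000
AND operation:
Net:  01110111.10101000.11101000.00000000
Network: 119.168.232.0/22


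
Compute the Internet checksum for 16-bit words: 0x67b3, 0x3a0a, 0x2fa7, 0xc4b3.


Sum all words (with carry folding):
+ 0x67b3 = 0x67b3
+ 0x3a0a = 0xa1bd
+ 0x2fa7 = 0xd164
+ 0xc4b3 = 0x9618
One's complement: ~0x9618
Checksum = 0x69e7


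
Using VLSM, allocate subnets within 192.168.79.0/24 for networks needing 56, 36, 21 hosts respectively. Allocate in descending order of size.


56 hosts -> /26 (62 usable): 192.168.79.0/26
36 hosts -> /26 (62 usable): 192.168.79.64/26
21 hosts -> /27 (30 usable): 192.168.79.128/27
Allocation: 192.168.79.0/26 (56 hosts, 62 usable); 192.168.79.64/26 (36 hosts, 62 usable); 192.168.79.128/27 (21 hosts, 30 usable)


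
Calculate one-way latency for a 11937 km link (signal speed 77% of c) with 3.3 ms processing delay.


Speed = 0.77 * 3e5 km/s = 231000 km/s
Propagation delay = 11937 / 231000 = 0.0517 s = 51.6753 ms
Processing delay = 3.3 ms
Total one-way latency = 54.9753 ms


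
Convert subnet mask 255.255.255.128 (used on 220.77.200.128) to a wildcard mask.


Subnet mask: 255.255.255.128
Wildcard = 255.255.255.255 - subnet mask
255 - 255 = 0
255 - 255 = 0
255 - 255 = 0
255 - 128 = 127
Wildcard: 0.0.0.127


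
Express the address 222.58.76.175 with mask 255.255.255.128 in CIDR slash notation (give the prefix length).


Binary: 11111111.11111111.11111111.10000000
Count leading 1s
Prefix: /25


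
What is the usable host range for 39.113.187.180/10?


Network: 39.64.0.0
Broadcast: 39.127.255.255
First usable = network + 1
Last usable = broadcast - 1
Range: 39.64.0.1 to 39.127.255.254


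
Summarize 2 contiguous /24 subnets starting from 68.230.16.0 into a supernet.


Original prefix: /24
Number of subnets: 2 = 2^1
New prefix = 24 - 1 = 23
Supernet: 68.230.16.0/23


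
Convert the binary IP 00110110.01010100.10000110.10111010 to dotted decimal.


00110110 = 54
01010100 = 84
10000110 = 134
10111010 = 186
IP: 54.84.134.186


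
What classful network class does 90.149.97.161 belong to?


First octet: 90
Binary: 01011010
0xxxxxxx -> Class A (1-126)
Class A, default mask 255.0.0.0 (/8)


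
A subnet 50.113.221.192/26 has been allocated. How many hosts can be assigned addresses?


Host bits = 32 - 26 = 6
Total addresses = 2^6 = 64
Usable = total - 2 (network and broadcast)
Usable hosts: 62


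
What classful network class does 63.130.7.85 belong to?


First octet: 63
Binary: 00111111
0xxxxxxx -> Class A (1-126)
Class A, default mask 255.0.0.0 (/8)


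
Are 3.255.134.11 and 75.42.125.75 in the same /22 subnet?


Mask: 255.255.252.0
3.255.134.11 AND mask = 3.255.132.0
75.42.125.75 AND mask = 75.42.124.0
No, different subnets (3.255.132.0 vs 75.42.124.0)


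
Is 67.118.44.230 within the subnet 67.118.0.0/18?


Subnet network: 67.118.0.0
Test IP AND mask: 67.118.0.0
Yes, 67.118.44.230 is in 67.118.0.0/18


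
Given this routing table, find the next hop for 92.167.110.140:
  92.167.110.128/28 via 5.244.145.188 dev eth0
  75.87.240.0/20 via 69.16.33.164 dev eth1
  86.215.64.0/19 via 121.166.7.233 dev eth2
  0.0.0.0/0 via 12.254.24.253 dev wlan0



Longest prefix match for 92.167.110.140:
  /28 92.167.110.128: MATCH
  /20 75.87.240.0: no
  /19 86.215.64.0: no
  /0 0.0.0.0: MATCH
Selected: next-hop 5.244.145.188 via eth0 (matched /28)


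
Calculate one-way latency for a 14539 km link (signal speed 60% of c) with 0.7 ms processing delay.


Speed = 0.6 * 3e5 km/s = 180000 km/s
Propagation delay = 14539 / 180000 = 0.0808 s = 80.7722 ms
Processing delay = 0.7 ms
Total one-way latency = 81.4722 ms


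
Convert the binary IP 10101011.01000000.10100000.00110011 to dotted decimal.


10101011 = 171
01000000 = 64
10100000 = 160
00110011 = 51
IP: 171.64.160.51


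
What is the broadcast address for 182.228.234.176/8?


Network: 182.0.0.0/8
Host bits = 24
Set all host bits to 1:
Broadcast: 182.255.255.255


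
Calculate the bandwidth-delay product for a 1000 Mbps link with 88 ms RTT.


BDP = bandwidth * RTT
= 1000 Mbps * 88 ms
= 1000 * 1e6 * 88 / 1000 bits
= 88000000 bits
= 11000000 bytes
= 10742.1875 KB
BDP = 88000000 bits (11000000 bytes)


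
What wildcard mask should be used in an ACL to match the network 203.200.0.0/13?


Subnet mask: 255.248.0.0
Wildcard = 255.255.255.255 - subnet mask
255 - 255 = 0
255 - 248 = 7
255 - 0 = 255
255 - 0 = 255
Wildcard: 0.7.255.255


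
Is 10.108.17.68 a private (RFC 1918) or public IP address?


RFC 1918 private ranges:
  10.0.0.0/8 (10.0.0.0 - 10.255.255.255)
  172.16.0.0/12 (172.16.0.0 - 172.31.255.255)
  192.168.0.0/16 (192.168.0.0 - 192.168.255.255)
Private (in 10.0.0.0/8)


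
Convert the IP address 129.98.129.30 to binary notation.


129 = 10000001
98 = 01100010
129 = 10000001
30 = 00011110
Binary: 10000001.01100010.10000001.00011110


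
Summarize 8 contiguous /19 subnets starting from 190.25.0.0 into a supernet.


Original prefix: /19
Number of subnets: 8 = 2^3
New prefix = 19 - 3 = 16
Supernet: 190.25.0.0/16


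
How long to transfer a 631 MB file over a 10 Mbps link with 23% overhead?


Effective throughput = 10 * (1 - 23/100) = 7.7 Mbps
File size in Mb = 631 * 8 = 5048 Mb
Time = 5048 / 7.7
Time = 655.5844 seconds


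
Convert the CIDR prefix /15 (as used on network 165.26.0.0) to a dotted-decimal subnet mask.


/15 means 15 network bits, 17 host bits
Binary: 11111111111111100000000000000000
Mask: 255.254.0.0


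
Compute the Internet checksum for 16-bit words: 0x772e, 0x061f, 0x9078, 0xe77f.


Sum all words (with carry folding):
+ 0x772e = 0x772e
+ 0x061f = 0x7d4d
+ 0x9078 = 0x0dc6
+ 0xe77f = 0xf545
One's complement: ~0xf545
Checksum = 0x0aba


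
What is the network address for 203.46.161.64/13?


IP:   11001011.00101110.10100001.01000000
Mask: 11111111.11111000.00000000.00000000
AND operation:
Net:  11001011.00101000.00000000.00000000
Network: 203.40.0.0/13


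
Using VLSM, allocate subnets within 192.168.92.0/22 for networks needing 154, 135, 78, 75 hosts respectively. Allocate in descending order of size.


154 hosts -> /24 (254 usable): 192.168.92.0/24
135 hosts -> /24 (254 usable): 192.168.93.0/24
78 hosts -> /25 (126 usable): 192.168.94.0/25
75 hosts -> /25 (126 usable): 192.168.94.128/25
Allocation: 192.168.92.0/24 (154 hosts, 254 usable); 192.168.93.0/24 (135 hosts, 254 usable); 192.168.94.0/25 (78 hosts, 126 usable); 192.168.94.128/25 (75 hosts, 126 usable)


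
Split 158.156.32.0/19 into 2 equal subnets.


New prefix = 19 + 1 = 20
Each subnet has 4096 addresses
  158.156.32.0/20
  158.156.48.0/20
Subnets: 158.156.32.0/20, 158.156.48.0/20


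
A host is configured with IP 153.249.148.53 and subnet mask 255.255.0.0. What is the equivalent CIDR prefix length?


Binary: 11111111.11111111.00000000.00000000
Count leading 1s
Prefix: /16


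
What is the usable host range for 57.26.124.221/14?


Network: 57.24.0.0
Broadcast: 57.27.255.255
First usable = network + 1
Last usable = broadcast - 1
Range: 57.24.0.1 to 57.27.255.254


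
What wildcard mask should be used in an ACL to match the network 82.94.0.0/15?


Subnet mask: 255.254.0.0
Wildcard = 255.255.255.255 - subnet mask
255 - 255 = 0
255 - 254 = 1
255 - 0 = 255
255 - 0 = 255
Wildcard: 0.1.255.255


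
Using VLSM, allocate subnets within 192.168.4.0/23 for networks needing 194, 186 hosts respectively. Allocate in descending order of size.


194 hosts -> /24 (254 usable): 192.168.4.0/24
186 hosts -> /24 (254 usable): 192.168.5.0/24
Allocation: 192.168.4.0/24 (194 hosts, 254 usable); 192.168.5.0/24 (186 hosts, 254 usable)


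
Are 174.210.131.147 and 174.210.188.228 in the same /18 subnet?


Mask: 255.255.192.0
174.210.131.147 AND mask = 174.210.128.0
174.210.188.228 AND mask = 174.210.128.0
Yes, same subnet (174.210.128.0)


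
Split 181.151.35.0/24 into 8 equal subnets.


New prefix = 24 + 3 = 27
Each subnet has 32 addresses
  181.151.35.0/27
  181.151.35.32/27
  181.151.35.64/27
  181.151.35.96/27
  181.151.35.128/27
  181.151.35.160/27
  181.151.35.192/27
  181.151.35.224/27
Subnets: 181.151.35.0/27, 181.151.35.32/27, 181.151.35.64/27, 181.151.35.96/27, 181.151.35.128/27, 181.151.35.160/27, 181.151.35.192/27, 181.151.35.224/27


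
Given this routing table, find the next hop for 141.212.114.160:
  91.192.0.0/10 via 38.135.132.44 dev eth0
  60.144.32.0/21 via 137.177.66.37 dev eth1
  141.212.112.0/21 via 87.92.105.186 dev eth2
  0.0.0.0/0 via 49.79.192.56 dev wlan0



Longest prefix match for 141.212.114.160:
  /10 91.192.0.0: no
  /21 60.144.32.0: no
  /21 141.212.112.0: MATCH
  /0 0.0.0.0: MATCH
Selected: next-hop 87.92.105.186 via eth2 (matched /21)


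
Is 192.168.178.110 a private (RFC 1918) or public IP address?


RFC 1918 private ranges:
  10.0.0.0/8 (10.0.0.0 - 10.255.255.255)
  172.16.0.0/12 (172.16.0.0 - 172.31.255.255)
  192.168.0.0/16 (192.168.0.0 - 192.168.255.255)
Private (in 192.168.0.0/16)


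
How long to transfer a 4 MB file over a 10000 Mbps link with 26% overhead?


Effective throughput = 10000 * (1 - 26/100) = 7400 Mbps
File size in Mb = 4 * 8 = 32 Mb
Time = 32 / 7400
Time = 0.0043 seconds


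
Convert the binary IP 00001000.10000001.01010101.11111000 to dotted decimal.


00001000 = 8
10000001 = 129
01010101 = 85
11111000 = 248
IP: 8.129.85.248


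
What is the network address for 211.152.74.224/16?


IP:   11010011.10011000.01001010.11100000
Mask: 11111111.11111111.00000000.00000000
AND operation:
Net:  11010011.10011000.00000000.00000000
Network: 211.152.0.0/16


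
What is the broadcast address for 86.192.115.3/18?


Network: 86.192.64.0/18
Host bits = 14
Set all host bits to 1:
Broadcast: 86.192.127.255


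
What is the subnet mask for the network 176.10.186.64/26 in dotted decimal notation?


/26 means 26 network bits, 6 host bits
Binary: 11111111111111111111111111000000
Mask: 255.255.255.192


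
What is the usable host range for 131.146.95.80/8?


Network: 131.0.0.0
Broadcast: 131.255.255.255
First usable = network + 1
Last usable = broadcast - 1
Range: 131.0.0.1 to 131.255.255.254


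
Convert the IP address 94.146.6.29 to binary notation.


94 = 01011110
146 = 10010010
6 = 00000110
29 = 00011101
Binary: 01011110.10010010.00000110.00011101


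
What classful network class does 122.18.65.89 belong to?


First octet: 122
Binary: 01111010
0xxxxxxx -> Class A (1-126)
Class A, default mask 255.0.0.0 (/8)


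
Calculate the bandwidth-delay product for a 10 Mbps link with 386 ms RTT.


BDP = bandwidth * RTT
= 10 Mbps * 386 ms
= 10 * 1e6 * 386 / 1000 bits
= 3860000 bits
= 482500 bytes
= 471.1914 KB
BDP = 3860000 bits (482500 bytes)


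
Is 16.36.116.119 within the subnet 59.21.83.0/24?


Subnet network: 59.21.83.0
Test IP AND mask: 16.36.116.0
No, 16.36.116.119 is not in 59.21.83.0/24


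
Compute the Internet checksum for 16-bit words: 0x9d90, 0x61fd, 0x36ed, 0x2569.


Sum all words (with carry folding):
+ 0x9d90 = 0x9d90
+ 0x61fd = 0xff8d
+ 0x36ed = 0x367b
+ 0x2569 = 0x5be4
One's complement: ~0x5be4
Checksum = 0xa41b


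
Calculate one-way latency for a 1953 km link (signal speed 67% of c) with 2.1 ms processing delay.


Speed = 0.67 * 3e5 km/s = 201000 km/s
Propagation delay = 1953 / 201000 = 0.0097 s = 9.7164 ms
Processing delay = 2.1 ms
Total one-way latency = 11.8164 ms


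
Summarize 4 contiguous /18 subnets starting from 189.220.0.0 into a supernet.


Original prefix: /18
Number of subnets: 4 = 2^2
New prefix = 18 - 2 = 16
Supernet: 189.220.0.0/16


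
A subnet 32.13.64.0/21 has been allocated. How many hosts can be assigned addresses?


Host bits = 32 - 21 = 11
Total addresses = 2^11 = 2048
Usable = total - 2 (network and broadcast)
Usable hosts: 2046


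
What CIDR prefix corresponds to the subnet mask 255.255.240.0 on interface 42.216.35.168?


Binary: 11111111.11111111.11110000.00000000
Count leading 1s
Prefix: /20


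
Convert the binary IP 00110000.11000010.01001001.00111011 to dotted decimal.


00110000 = 48
11000010 = 194
01001001 = 73
00111011 = 59
IP: 48.194.73.59


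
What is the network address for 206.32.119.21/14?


IP:   11001110.00100000.01110111.00010101
Mask: 11111111.11111100.00000000.00000000
AND operation:
Net:  11001110.00100000.00000000.00000000
Network: 206.32.0.0/14


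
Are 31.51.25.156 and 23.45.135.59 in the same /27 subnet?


Mask: 255.255.255.224
31.51.25.156 AND mask = 31.51.25.128
23.45.135.59 AND mask = 23.45.135.32
No, different subnets (31.51.25.128 vs 23.45.135.32)


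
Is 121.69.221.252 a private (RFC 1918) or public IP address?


RFC 1918 private ranges:
  10.0.0.0/8 (10.0.0.0 - 10.255.255.255)
  172.16.0.0/12 (172.16.0.0 - 172.31.255.255)
  192.168.0.0/16 (192.168.0.0 - 192.168.255.255)
Public (not in any RFC 1918 range)


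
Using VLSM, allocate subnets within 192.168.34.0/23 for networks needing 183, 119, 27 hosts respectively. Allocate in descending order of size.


183 hosts -> /24 (254 usable): 192.168.34.0/24
119 hosts -> /25 (126 usable): 192.168.35.0/25
27 hosts -> /27 (30 usable): 192.168.35.128/27
Allocation: 192.168.34.0/24 (183 hosts, 254 usable); 192.168.35.0/25 (119 hosts, 126 usable); 192.168.35.128/27 (27 hosts, 30 usable)


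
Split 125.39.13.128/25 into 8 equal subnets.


New prefix = 25 + 3 = 28
Each subnet has 16 addresses
  125.39.13.128/28
  125.39.13.144/28
  125.39.13.160/28
  125.39.13.176/28
  125.39.13.192/28
  125.39.13.208/28
  125.39.13.224/28
  125.39.13.240/28
Subnets: 125.39.13.128/28, 125.39.13.144/28, 125.39.13.160/28, 125.39.13.176/28, 125.39.13.192/28, 125.39.13.208/28, 125.39.13.224/28, 125.39.13.240/28


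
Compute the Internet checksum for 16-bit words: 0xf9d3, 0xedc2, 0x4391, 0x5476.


Sum all words (with carry folding):
+ 0xf9d3 = 0xf9d3
+ 0xedc2 = 0xe796
+ 0x4391 = 0x2b28
+ 0x5476 = 0x7f9e
One's complement: ~0x7f9e
Checksum = 0x8061


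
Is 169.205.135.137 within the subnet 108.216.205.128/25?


Subnet network: 108.216.205.128
Test IP AND mask: 169.205.135.128
No, 169.205.135.137 is not in 108.216.205.128/25


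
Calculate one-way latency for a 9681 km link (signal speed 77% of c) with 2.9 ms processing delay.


Speed = 0.77 * 3e5 km/s = 231000 km/s
Propagation delay = 9681 / 231000 = 0.0419 s = 41.9091 ms
Processing delay = 2.9 ms
Total one-way latency = 44.8091 ms


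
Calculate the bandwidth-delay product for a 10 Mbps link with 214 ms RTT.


BDP = bandwidth * RTT
= 10 Mbps * 214 ms
= 10 * 1e6 * 214 / 1000 bits
= 2140000 bits
= 267500 bytes
= 261.2305 KB
BDP = 2140000 bits (267500 bytes)


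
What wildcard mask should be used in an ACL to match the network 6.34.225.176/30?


Subnet mask: 255.255.255.252
Wildcard = 255.255.255.255 - subnet mask
255 - 255 = 0
255 - 255 = 0
255 - 255 = 0
255 - 252 = 3
Wildcard: 0.0.0.3


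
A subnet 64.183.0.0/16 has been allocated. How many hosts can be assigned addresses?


Host bits = 32 - 16 = 16
Total addresses = 2^16 = 65536
Usable = total - 2 (network and broadcast)
Usable hosts: 65534


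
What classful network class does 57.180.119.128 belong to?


First octet: 57
Binary: 00111001
0xxxxxxx -> Class A (1-126)
Class A, default mask 255.0.0.0 (/8)


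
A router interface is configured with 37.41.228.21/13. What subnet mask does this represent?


/13 means 13 network bits, 19 host bits
Binary: 11111111111110000000000000000000
Mask: 255.248.0.0


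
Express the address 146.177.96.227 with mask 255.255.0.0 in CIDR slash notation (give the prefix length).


Binary: 11111111.11111111.00000000.00000000
Count leading 1s
Prefix: /16


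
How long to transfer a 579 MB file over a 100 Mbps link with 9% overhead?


Effective throughput = 100 * (1 - 9/100) = 91 Mbps
File size in Mb = 579 * 8 = 4632 Mb
Time = 4632 / 91
Time = 50.9011 seconds


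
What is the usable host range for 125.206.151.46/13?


Network: 125.200.0.0
Broadcast: 125.207.255.255
First usable = network + 1
Last usable = broadcast - 1
Range: 125.200.0.1 to 125.207.255.254


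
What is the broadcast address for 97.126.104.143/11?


Network: 97.96.0.0/11
Host bits = 21
Set all host bits to 1:
Broadcast: 97.127.255.255


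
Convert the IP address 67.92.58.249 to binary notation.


67 = 01000011
92 = 01011100
58 = 00111010
249 = 11111001
Binary: 01000011.01011100.00111010.11111001


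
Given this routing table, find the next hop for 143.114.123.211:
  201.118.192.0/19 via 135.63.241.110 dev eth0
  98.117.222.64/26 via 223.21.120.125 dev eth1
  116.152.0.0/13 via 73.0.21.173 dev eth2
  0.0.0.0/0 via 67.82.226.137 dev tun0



Longest prefix match for 143.114.123.211:
  /19 201.118.192.0: no
  /26 98.117.222.64: no
  /13 116.152.0.0: no
  /0 0.0.0.0: MATCH
Selected: next-hop 67.82.226.137 via tun0 (matched /0)


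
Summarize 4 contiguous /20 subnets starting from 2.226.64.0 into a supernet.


Original prefix: /20
Number of subnets: 4 = 2^2
New prefix = 20 - 2 = 18
Supernet: 2.226.64.0/18


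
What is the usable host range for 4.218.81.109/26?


Network: 4.218.81.64
Broadcast: 4.218.81.127
First usable = network + 1
Last usable = broadcast - 1
Range: 4.218.81.65 to 4.218.81.126


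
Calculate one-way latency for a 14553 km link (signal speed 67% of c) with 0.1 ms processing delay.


Speed = 0.67 * 3e5 km/s = 201000 km/s
Propagation delay = 14553 / 201000 = 0.0724 s = 72.403 ms
Processing delay = 0.1 ms
Total one-way latency = 72.503 ms


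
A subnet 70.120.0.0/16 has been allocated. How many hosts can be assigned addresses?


Host bits = 32 - 16 = 16
Total addresses = 2^16 = 65536
Usable = total - 2 (network and broadcast)
Usable hosts: 65534


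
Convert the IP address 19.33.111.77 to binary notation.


19 = 00010011
33 = 00100001
111 = 01101111
77 = 01001101
Binary: 00010011.00100001.01101111.01001101


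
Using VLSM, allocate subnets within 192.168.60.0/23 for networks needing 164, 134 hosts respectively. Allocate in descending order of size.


164 hosts -> /24 (254 usable): 192.168.60.0/24
134 hosts -> /24 (254 usable): 192.168.61.0/24
Allocation: 192.168.60.0/24 (164 hosts, 254 usable); 192.168.61.0/24 (134 hosts, 254 usable)


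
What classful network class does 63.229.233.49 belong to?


First octet: 63
Binary: 00111111
0xxxxxxx -> Class A (1-126)
Class A, default mask 255.0.0.0 (/8)


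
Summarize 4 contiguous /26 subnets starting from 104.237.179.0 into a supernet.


Original prefix: /26
Number of subnets: 4 = 2^2
New prefix = 26 - 2 = 24
Supernet: 104.237.179.0/24


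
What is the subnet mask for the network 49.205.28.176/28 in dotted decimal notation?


/28 means 28 network bits, 4 host bits
Binary: 11111111111111111111111111110000
Mask: 255.255.255.240


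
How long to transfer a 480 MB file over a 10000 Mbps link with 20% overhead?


Effective throughput = 10000 * (1 - 20/100) = 8000 Mbps
File size in Mb = 480 * 8 = 3840 Mb
Time = 3840 / 8000
Time = 0.48 seconds


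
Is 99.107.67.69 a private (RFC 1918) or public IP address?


RFC 1918 private ranges:
  10.0.0.0/8 (10.0.0.0 - 10.255.255.255)
  172.16.0.0/12 (172.16.0.0 - 172.31.255.255)
  192.168.0.0/16 (192.168.0.0 - 192.168.255.255)
Public (not in any RFC 1918 range)


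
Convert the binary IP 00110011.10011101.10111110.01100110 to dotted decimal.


00110011 = 51
10011101 = 157
10111110 = 190
01100110 = 102
IP: 51.157.190.102


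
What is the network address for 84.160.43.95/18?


IP:   01010100.10100000.00101011.01011111
Mask: 11111111.11111111.11000000.00000000
AND operation:
Net:  01010100.10100000.00000000.00000000
Network: 84.160.0.0/18


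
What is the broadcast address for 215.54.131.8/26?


Network: 215.54.131.0/26
Host bits = 6
Set all host bits to 1:
Broadcast: 215.54.131.63


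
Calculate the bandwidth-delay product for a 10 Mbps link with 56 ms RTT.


BDP = bandwidth * RTT
= 10 Mbps * 56 ms
= 10 * 1e6 * 56 / 1000 bits
= 560000 bits
= 70000 bytes
= 68.3594 KB
BDP = 560000 bits (70000 bytes)


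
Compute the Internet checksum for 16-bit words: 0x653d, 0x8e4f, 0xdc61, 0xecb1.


Sum all words (with carry folding):
+ 0x653d = 0x653d
+ 0x8e4f = 0xf38c
+ 0xdc61 = 0xcfee
+ 0xecb1 = 0xbca0
One's complement: ~0xbca0
Checksum = 0x435f


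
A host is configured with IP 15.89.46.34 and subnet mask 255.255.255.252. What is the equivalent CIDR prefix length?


Binary: 11111111.11111111.11111111.11111100
Count leading 1s
Prefix: /30


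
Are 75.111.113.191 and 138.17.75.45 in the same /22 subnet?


Mask: 255.255.252.0
75.111.113.191 AND mask = 75.111.112.0
138.17.75.45 AND mask = 138.17.72.0
No, different subnets (75.111.112.0 vs 138.17.72.0)


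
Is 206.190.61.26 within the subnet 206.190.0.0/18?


Subnet network: 206.190.0.0
Test IP AND mask: 206.190.0.0
Yes, 206.190.61.26 is in 206.190.0.0/18


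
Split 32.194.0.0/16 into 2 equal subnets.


New prefix = 16 + 1 = 17
Each subnet has 32768 addresses
  32.194.0.0/17
  32.194.128.0/17
Subnets: 32.194.0.0/17, 32.194.128.0/17


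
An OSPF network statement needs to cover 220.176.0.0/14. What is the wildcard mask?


Subnet mask: 255.252.0.0
Wildcard = 255.255.255.255 - subnet mask
255 - 255 = 0
255 - 252 = 3
255 - 0 = 255
255 - 0 = 255
Wildcard: 0.3.255.255


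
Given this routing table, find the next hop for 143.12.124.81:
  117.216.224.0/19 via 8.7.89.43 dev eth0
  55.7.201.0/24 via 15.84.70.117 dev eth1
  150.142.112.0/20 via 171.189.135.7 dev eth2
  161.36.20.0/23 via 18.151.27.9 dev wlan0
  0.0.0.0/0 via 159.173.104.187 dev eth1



Longest prefix match for 143.12.124.81:
  /19 117.216.224.0: no
  /24 55.7.201.0: no
  /20 150.142.112.0: no
  /23 161.36.20.0: no
  /0 0.0.0.0: MATCH
Selected: next-hop 159.173.104.187 via eth1 (matched /0)


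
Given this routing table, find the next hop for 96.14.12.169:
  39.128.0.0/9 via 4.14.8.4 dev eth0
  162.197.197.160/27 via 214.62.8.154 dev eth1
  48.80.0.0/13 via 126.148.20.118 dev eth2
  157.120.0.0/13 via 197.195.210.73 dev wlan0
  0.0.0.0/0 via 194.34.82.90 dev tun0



Longest prefix match for 96.14.12.169:
  /9 39.128.0.0: no
  /27 162.197.197.160: no
  /13 48.80.0.0: no
  /13 157.120.0.0: no
  /0 0.0.0.0: MATCH
Selected: next-hop 194.34.82.90 via tun0 (matched /0)


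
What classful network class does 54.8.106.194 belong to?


First octet: 54
Binary: 00110110
0xxxxxxx -> Class A (1-126)
Class A, default mask 255.0.0.0 (/8)


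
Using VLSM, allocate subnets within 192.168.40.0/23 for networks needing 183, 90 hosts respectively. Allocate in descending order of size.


183 hosts -> /24 (254 usable): 192.168.40.0/24
90 hosts -> /25 (126 usable): 192.168.41.0/25
Allocation: 192.168.40.0/24 (183 hosts, 254 usable); 192.168.41.0/25 (90 hosts, 126 usable)


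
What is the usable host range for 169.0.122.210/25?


Network: 169.0.122.128
Broadcast: 169.0.122.255
First usable = network + 1
Last usable = broadcast - 1
Range: 169.0.122.129 to 169.0.122.254


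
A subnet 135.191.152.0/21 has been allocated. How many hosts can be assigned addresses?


Host bits = 32 - 21 = 11
Total addresses = 2^11 = 2048
Usable = total - 2 (network and broadcast)
Usable hosts: 2046


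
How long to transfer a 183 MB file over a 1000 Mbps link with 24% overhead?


Effective throughput = 1000 * (1 - 24/100) = 760 Mbps
File size in Mb = 183 * 8 = 1464 Mb
Time = 1464 / 760
Time = 1.9263 seconds


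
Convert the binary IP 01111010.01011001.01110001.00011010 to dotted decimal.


01111010 = 122
01011001 = 89
01110001 = 113
00011010 = 26
IP: 122.89.113.26


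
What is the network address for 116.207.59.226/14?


IP:   01110100.11001111.00111011.11100010
Mask: 11111111.11111100.00000000.00000000
AND operation:
Net:  01110100.11001100.00000000.00000000
Network: 116.204.0.0/14


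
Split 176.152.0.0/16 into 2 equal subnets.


New prefix = 16 + 1 = 17
Each subnet has 32768 addresses
  176.152.0.0/17
  176.152.128.0/17
Subnets: 176.152.0.0/17, 176.152.128.0/17


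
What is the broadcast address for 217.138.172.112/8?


Network: 217.0.0.0/8
Host bits = 24
Set all host bits to 1:
Broadcast: 217.255.255.255


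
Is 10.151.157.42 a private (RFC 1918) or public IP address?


RFC 1918 private ranges:
  10.0.0.0/8 (10.0.0.0 - 10.255.255.255)
  172.16.0.0/12 (172.16.0.0 - 172.31.255.255)
  192.168.0.0/16 (192.168.0.0 - 192.168.255.255)
Private (in 10.0.0.0/8)


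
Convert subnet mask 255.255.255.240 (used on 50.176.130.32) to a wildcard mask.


Subnet mask: 255.255.255.240
Wildcard = 255.255.255.255 - subnet mask
255 - 255 = 0
255 - 255 = 0
255 - 255 = 0
255 - 240 = 15
Wildcard: 0.0.0.15


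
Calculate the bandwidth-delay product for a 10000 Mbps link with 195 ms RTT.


BDP = bandwidth * RTT
= 10000 Mbps * 195 ms
= 10000 * 1e6 * 195 / 1000 bits
= 1950000000 bits
= 243750000 bytes
= 238037.1094 KB
BDP = 1950000000 bits (243750000 bytes)


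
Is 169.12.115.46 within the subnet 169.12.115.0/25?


Subnet network: 169.12.115.0
Test IP AND mask: 169.12.115.0
Yes, 169.12.115.46 is in 169.12.115.0/25


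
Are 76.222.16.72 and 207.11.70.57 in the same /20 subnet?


Mask: 255.255.240.0
76.222.16.72 AND mask = 76.222.16.0
207.11.70.57 AND mask = 207.11.64.0
No, different subnets (76.222.16.0 vs 207.11.64.0)


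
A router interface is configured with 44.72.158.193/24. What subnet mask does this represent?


/24 means 24 network bits, 8 host bits
Binary: 11111111111111111111111100000000
Mask: 255.255.255.0


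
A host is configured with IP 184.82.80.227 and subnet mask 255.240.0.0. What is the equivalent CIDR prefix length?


Binary: 11111111.11110000.00000000.00000000
Count leading 1s
Prefix: /12


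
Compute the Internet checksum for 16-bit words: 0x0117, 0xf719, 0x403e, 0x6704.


Sum all words (with carry folding):
+ 0x0117 = 0x0117
+ 0xf719 = 0xf830
+ 0x403e = 0x386f
+ 0x6704 = 0x9f73
One's complement: ~0x9f73
Checksum = 0x608c


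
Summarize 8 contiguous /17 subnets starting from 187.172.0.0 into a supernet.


Original prefix: /17
Number of subnets: 8 = 2^3
New prefix = 17 - 3 = 14
Supernet: 187.172.0.0/14


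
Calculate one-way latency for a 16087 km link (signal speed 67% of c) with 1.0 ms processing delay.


Speed = 0.67 * 3e5 km/s = 201000 km/s
Propagation delay = 16087 / 201000 = 0.08 s = 80.0348 ms
Processing delay = 1.0 ms
Total one-way latency = 81.0348 ms


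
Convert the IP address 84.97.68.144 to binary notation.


84 = 01010100
97 = 01100001
68 = 01000100
144 = 10010000
Binary: 01010100.01100001.01000100.10010000


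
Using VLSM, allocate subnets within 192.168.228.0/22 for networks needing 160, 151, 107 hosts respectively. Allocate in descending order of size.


160 hosts -> /24 (254 usable): 192.168.228.0/24
151 hosts -> /24 (254 usable): 192.168.229.0/24
107 hosts -> /25 (126 usable): 192.168.230.0/25
Allocation: 192.168.228.0/24 (160 hosts, 254 usable); 192.168.229.0/24 (151 hosts, 254 usable); 192.168.230.0/25 (107 hosts, 126 usable)


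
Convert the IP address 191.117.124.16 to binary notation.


191 = 10111111
117 = 01110101
124 = 01111100
16 = 00010000
Binary: 10111111.01110101.01111100.00010000


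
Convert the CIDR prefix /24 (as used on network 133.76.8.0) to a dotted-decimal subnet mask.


/24 means 24 network bits, 8 host bits
Binary: 11111111111111111111111100000000
Mask: 255.255.255.0


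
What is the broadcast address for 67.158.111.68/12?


Network: 67.144.0.0/12
Host bits = 20
Set all host bits to 1:
Broadcast: 67.159.255.255


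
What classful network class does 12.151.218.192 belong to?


First octet: 12
Binary: 00001100
0xxxxxxx -> Class A (1-126)
Class A, default mask 255.0.0.0 (/8)


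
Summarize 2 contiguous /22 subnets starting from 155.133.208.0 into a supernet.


Original prefix: /22
Number of subnets: 2 = 2^1
New prefix = 22 - 1 = 21
Supernet: 155.133.208.0/21


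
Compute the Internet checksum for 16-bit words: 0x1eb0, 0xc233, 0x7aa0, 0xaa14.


Sum all words (with carry folding):
+ 0x1eb0 = 0x1eb0
+ 0xc233 = 0xe0e3
+ 0x7aa0 = 0x5b84
+ 0xaa14 = 0x0599
One's complement: ~0x0599
Checksum = 0xfa66


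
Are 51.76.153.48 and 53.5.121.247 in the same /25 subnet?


Mask: 255.255.255.128
51.76.153.48 AND mask = 51.76.153.0
53.5.121.247 AND mask = 53.5.121.128
No, different subnets (51.76.153.0 vs 53.5.121.128)


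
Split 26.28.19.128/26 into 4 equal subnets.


New prefix = 26 + 2 = 28
Each subnet has 16 addresses
  26.28.19.128/28
  26.28.19.144/28
  26.28.19.160/28
  26.28.19.176/28
Subnets: 26.28.19.128/28, 26.28.19.144/28, 26.28.19.160/28, 26.28.19.176/28


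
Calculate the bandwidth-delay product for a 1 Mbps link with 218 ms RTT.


BDP = bandwidth * RTT
= 1 Mbps * 218 ms
= 1 * 1e6 * 218 / 1000 bits
= 218000 bits
= 27250 bytes
= 26.6113 KB
BDP = 218000 bits (27250 bytes)


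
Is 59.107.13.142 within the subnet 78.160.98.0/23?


Subnet network: 78.160.98.0
Test IP AND mask: 59.107.12.0
No, 59.107.13.142 is not in 78.160.98.0/23


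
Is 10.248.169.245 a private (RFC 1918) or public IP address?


RFC 1918 private ranges:
  10.0.0.0/8 (10.0.0.0 - 10.255.255.255)
  172.16.0.0/12 (172.16.0.0 - 172.31.255.255)
  192.168.0.0/16 (192.168.0.0 - 192.168.255.255)
Private (in 10.0.0.0/8)


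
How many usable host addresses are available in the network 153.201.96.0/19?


Host bits = 32 - 19 = 13
Total addresses = 2^13 = 8192
Usable = total - 2 (network and broadcast)
Usable hosts: 8190


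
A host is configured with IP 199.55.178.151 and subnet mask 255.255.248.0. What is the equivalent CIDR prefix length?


Binary: 11111111.11111111.11111000.00000000
Count leading 1s
Prefix: /21


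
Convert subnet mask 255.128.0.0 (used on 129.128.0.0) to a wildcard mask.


Subnet mask: 255.128.0.0
Wildcard = 255.255.255.255 - subnet mask
255 - 255 = 0
255 - 128 = 127
255 - 0 = 255
255 - 0 = 255
Wildcard: 0.127.255.255


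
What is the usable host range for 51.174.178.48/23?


Network: 51.174.178.0
Broadcast: 51.174.179.255
First usable = network + 1
Last usable = broadcast - 1
Range: 51.174.178.1 to 51.174.179.254


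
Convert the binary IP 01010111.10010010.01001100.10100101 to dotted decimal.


01010111 = 87
10010010 = 146
01001100 = 76
10100101 = 165
IP: 87.146.76.165


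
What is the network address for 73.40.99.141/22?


IP:   01001001.00101000.01100011.10001101
Mask: 11111111.11111111.11111100.00000000
AND operation:
Net:  01001001.00101000.01100000.00000000
Network: 73.40.96.0/22


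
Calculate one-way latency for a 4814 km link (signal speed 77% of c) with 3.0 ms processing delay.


Speed = 0.77 * 3e5 km/s = 231000 km/s
Propagation delay = 4814 / 231000 = 0.0208 s = 20.8398 ms
Processing delay = 3.0 ms
Total one-way latency = 23.8398 ms


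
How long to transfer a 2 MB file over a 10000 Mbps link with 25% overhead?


Effective throughput = 10000 * (1 - 25/100) = 7500 Mbps
File size in Mb = 2 * 8 = 16 Mb
Time = 16 / 7500
Time = 0.0021 seconds


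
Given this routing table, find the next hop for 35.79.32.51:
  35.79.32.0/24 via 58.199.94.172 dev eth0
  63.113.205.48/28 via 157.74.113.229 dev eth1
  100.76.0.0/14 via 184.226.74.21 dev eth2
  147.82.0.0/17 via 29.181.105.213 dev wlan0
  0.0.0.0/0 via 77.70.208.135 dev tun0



Longest prefix match for 35.79.32.51:
  /24 35.79.32.0: MATCH
  /28 63.113.205.48: no
  /14 100.76.0.0: no
  /17 147.82.0.0: no
  /0 0.0.0.0: MATCH
Selected: next-hop 58.199.94.172 via eth0 (matched /24)


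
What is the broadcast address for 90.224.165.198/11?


Network: 90.224.0.0/11
Host bits = 21
Set all host bits to 1:
Broadcast: 90.255.255.255


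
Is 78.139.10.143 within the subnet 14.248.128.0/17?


Subnet network: 14.248.128.0
Test IP AND mask: 78.139.0.0
No, 78.139.10.143 is not in 14.248.128.0/17


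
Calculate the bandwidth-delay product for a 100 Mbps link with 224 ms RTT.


BDP = bandwidth * RTT
= 100 Mbps * 224 ms
= 100 * 1e6 * 224 / 1000 bits
= 22400000 bits
= 2800000 bytes
= 2734.375 KB
BDP = 22400000 bits (2800000 bytes)


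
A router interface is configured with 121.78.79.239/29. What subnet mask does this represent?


/29 means 29 network bits, 3 host bits
Binary: 11111111111111111111111111111000
Mask: 255.255.255.248


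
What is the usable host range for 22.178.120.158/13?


Network: 22.176.0.0
Broadcast: 22.183.255.255
First usable = network + 1
Last usable = broadcast - 1
Range: 22.176.0.1 to 22.183.255.254


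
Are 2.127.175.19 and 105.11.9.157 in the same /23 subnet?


Mask: 255.255.254.0
2.127.175.19 AND mask = 2.127.174.0
105.11.9.157 AND mask = 105.11.8.0
No, different subnets (2.127.174.0 vs 105.11.8.0)


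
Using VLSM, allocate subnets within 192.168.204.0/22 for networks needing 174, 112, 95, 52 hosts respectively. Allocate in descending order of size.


174 hosts -> /24 (254 usable): 192.168.204.0/24
112 hosts -> /25 (126 usable): 192.168.205.0/25
95 hosts -> /25 (126 usable): 192.168.205.128/25
52 hosts -> /26 (62 usable): 192.168.206.0/26
Allocation: 192.168.204.0/24 (174 hosts, 254 usable); 192.168.205.0/25 (112 hosts, 126 usable); 192.168.205.128/25 (95 hosts, 126 usable); 192.168.206.0/26 (52 hosts, 62 usable)


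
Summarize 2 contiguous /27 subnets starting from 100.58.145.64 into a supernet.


Original prefix: /27
Number of subnets: 2 = 2^1
New prefix = 27 - 1 = 26
Supernet: 100.58.145.64/26


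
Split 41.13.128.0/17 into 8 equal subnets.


New prefix = 17 + 3 = 20
Each subnet has 4096 addresses
  41.13.128.0/20
  41.13.144.0/20
  41.13.160.0/20
  41.13.176.0/20
  41.13.192.0/20
  41.13.208.0/20
  41.13.224.0/20
  41.13.240.0/20
Subnets: 41.13.128.0/20, 41.13.144.0/20, 41.13.160.0/20, 41.13.176.0/20, 41.13.192.0/20, 41.13.208.0/20, 41.13.224.0/20, 41.13.240.0/20


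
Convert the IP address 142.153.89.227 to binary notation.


142 = 10001110
153 = 10011001
89 = 01011001
227 = 11100011
Binary: 10001110.10011001.01011001.11100011


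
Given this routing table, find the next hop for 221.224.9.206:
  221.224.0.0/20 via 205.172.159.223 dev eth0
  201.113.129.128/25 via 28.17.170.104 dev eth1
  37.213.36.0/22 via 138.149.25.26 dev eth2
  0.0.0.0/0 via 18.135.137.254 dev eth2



Longest prefix match for 221.224.9.206:
  /20 221.224.0.0: MATCH
  /25 201.113.129.128: no
  /22 37.213.36.0: no
  /0 0.0.0.0: MATCH
Selected: next-hop 205.172.159.223 via eth0 (matched /20)


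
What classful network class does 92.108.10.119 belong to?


First octet: 92
Binary: 01011100
0xxxxxxx -> Class A (1-126)
Class A, default mask 255.0.0.0 (/8)


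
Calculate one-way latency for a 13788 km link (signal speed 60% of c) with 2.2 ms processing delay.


Speed = 0.6 * 3e5 km/s = 180000 km/s
Propagation delay = 13788 / 180000 = 0.0766 s = 76.6 ms
Processing delay = 2.2 ms
Total one-way latency = 78.8 ms


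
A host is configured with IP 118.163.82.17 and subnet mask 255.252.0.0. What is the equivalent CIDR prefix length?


Binary: 11111111.11111100.00000000.00000000
Count leading 1s
Prefix: /14


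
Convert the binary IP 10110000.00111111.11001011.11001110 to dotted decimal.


10110000 = 176
00111111 = 63
11001011 = 203
11001110 = 206
IP: 176.63.203.206


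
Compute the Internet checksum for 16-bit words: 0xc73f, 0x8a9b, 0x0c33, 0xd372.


Sum all words (with carry folding):
+ 0xc73f = 0xc73f
+ 0x8a9b = 0x51db
+ 0x0c33 = 0x5e0e
+ 0xd372 = 0x3181
One's complement: ~0x3181
Checksum = 0xce7e


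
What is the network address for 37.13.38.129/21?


IP:   00100101.00001101.00100110.10000001
Mask: 11111111.11111111.11111000.00000000
AND operation:
Net:  00100101.00001101.00100000.00000000
Network: 37.13.32.0/21


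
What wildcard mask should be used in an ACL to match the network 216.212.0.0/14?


Subnet mask: 255.252.0.0
Wildcard = 255.255.255.255 - subnet mask
255 - 255 = 0
255 - 252 = 3
255 - 0 = 255
255 - 0 = 255
Wildcard: 0.3.255.255


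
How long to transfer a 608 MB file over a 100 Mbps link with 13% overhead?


Effective throughput = 100 * (1 - 13/100) = 87 Mbps
File size in Mb = 608 * 8 = 4864 Mb
Time = 4864 / 87
Time = 55.908 seconds


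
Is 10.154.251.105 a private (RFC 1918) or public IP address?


RFC 1918 private ranges:
  10.0.0.0/8 (10.0.0.0 - 10.255.255.255)
  172.16.0.0/12 (172.16.0.0 - 172.31.255.255)
  192.168.0.0/16 (192.168.0.0 - 192.168.255.255)
Private (in 10.0.0.0/8)


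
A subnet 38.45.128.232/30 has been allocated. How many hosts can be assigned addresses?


Host bits = 32 - 30 = 2
Total addresses = 2^2 = 4
Usable = total - 2 (network and broadcast)
Usable hosts: 2


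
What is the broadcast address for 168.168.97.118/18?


Network: 168.168.64.0/18
Host bits = 14
Set all host bits to 1:
Broadcast: 168.168.127.255


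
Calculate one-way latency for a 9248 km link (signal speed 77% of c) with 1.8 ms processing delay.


Speed = 0.77 * 3e5 km/s = 231000 km/s
Propagation delay = 9248 / 231000 = 0.04 s = 40.0346 ms
Processing delay = 1.8 ms
Total one-way latency = 41.8346 ms


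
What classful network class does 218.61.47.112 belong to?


First octet: 218
Binary: 11011010
110xxxxx -> Class C (192-223)
Class C, default mask 255.255.255.0 (/24)


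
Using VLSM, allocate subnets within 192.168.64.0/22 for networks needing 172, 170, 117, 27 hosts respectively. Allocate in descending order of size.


172 hosts -> /24 (254 usable): 192.168.64.0/24
170 hosts -> /24 (254 usable): 192.168.65.0/24
117 hosts -> /25 (126 usable): 192.168.66.0/25
27 hosts -> /27 (30 usable): 192.168.66.128/27
Allocation: 192.168.64.0/24 (172 hosts, 254 usable); 192.168.65.0/24 (170 hosts, 254 usable); 192.168.66.0/25 (117 hosts, 126 usable); 192.168.66.128/27 (27 hosts, 30 usable)


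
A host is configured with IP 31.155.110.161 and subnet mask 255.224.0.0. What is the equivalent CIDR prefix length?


Binary: 11111111.11100000.00000000.00000000
Count leading 1s
Prefix: /11


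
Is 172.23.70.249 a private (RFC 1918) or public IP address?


RFC 1918 private ranges:
  10.0.0.0/8 (10.0.0.0 - 10.255.255.255)
  172.16.0.0/12 (172.16.0.0 - 172.31.255.255)
  192.168.0.0/16 (192.168.0.0 - 192.168.255.255)
Private (in 172.16.0.0/12)


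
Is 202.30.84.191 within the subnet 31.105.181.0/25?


Subnet network: 31.105.181.0
Test IP AND mask: 202.30.84.128
No, 202.30.84.191 is not in 31.105.181.0/25
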